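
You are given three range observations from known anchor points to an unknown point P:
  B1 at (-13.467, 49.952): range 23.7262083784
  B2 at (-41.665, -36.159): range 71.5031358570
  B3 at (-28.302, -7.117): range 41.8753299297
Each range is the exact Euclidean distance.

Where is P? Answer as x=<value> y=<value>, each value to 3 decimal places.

eq1: (x + 13.467)² + (y − 49.952)² = 23.7262083784²
eq2: (x + 41.665)² + (y + 36.159)² = 71.5031358570²
eq3: (x + 28.302)² + (y + 7.117)² = 41.8753299297²
eq2−eq3, eq2−eq1 (x²,y² cancel):
  26.726·x + 58.084·y = 1167.364568
  56.396·x + 172.222·y = 4182.882360
det = 26.726·172.222 − 58.084·56.396 = 1327.099908
x = (1167.364568·172.222 − 58.084·4182.882360) / 1327.099908 = -31.582158
y = (26.726·4182.882360 − 1167.364568·56.396) / 1327.099908 = 34.629662

x=-31.582 y=34.630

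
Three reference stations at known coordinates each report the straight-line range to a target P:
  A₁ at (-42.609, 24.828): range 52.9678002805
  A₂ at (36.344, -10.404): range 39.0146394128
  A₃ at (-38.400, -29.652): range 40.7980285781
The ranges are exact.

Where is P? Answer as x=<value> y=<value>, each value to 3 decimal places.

eq1: (x + 42.609)² + (y − 24.828)² = 52.9678002805²
eq2: (x − 36.344)² + (y + 10.404)² = 39.0146394128²
eq3: (x + 38.400)² + (y + 29.652)² = 40.7980285781²
eq1−eq3, eq1−eq2 (x²,y² cancel):
  8.418·x − 108.960·y = 1062.953370
  157.906·x − 70.464·y = 280.618865
det = 8.418·-70.464 − -108.960·157.906 = 16612.271808
x = (1062.953370·-70.464 − -108.960·280.618865) / 16612.271808 = -2.668131
y = (8.418·280.618865 − 1062.953370·157.906) / 16612.271808 = -9.961579

x=-2.668 y=-9.962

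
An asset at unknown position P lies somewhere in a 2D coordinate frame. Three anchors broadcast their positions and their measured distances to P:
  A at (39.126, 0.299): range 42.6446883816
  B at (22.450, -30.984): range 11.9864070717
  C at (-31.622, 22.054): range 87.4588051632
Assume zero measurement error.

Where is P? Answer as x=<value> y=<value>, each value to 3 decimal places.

eq1: (x − 39.126)² + (y − 0.299)² = 42.6446883816²
eq2: (x − 22.450)² + (y + 30.984)² = 11.9864070717²
eq3: (x + 31.622)² + (y − 22.054)² = 87.4588051632²
eq2−eq3, eq2−eq1 (x²,y² cancel):
  -108.144·x + 106.076·y = -7483.049602
  33.352·x + 62.566·y = -1607.972972
det = -108.144·62.566 − 106.076·33.352 = -10303.984256
x = (-7483.049602·62.566 − 106.076·-1607.972972) / -10303.984256 = 28.883695
y = (-108.144·-1607.972972 − -7483.049602·33.352) / -10303.984256 = -41.097433

x=28.884 y=-41.097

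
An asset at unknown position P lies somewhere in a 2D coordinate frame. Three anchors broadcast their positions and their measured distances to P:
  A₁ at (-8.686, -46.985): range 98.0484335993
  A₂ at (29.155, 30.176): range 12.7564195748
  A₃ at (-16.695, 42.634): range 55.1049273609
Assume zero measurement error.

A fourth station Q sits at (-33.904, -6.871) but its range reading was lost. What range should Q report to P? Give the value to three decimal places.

85.579

eq1: (x + 8.686)² + (y + 46.985)² = 98.0484335993²
eq2: (x − 29.155)² + (y − 30.176)² = 12.7564195748²
eq3: (x + 16.695)² + (y − 42.634)² = 55.1049273609²
eq2−eq3, eq2−eq1 (x²,y² cancel):
  -91.700·x + 24.916·y = -2538.050799
  -75.682·x − 154.322·y = -8928.337271
det = -91.700·-154.322 − 24.916·-75.682 = 16037.020112
x = (-2538.050799·-154.322 − 24.916·-8928.337271) / 16037.020112 = 38.294865
y = (-91.700·-8928.337271 − -2538.050799·-75.682) / 16037.020112 = 39.074826
|P − Q| = √((38.294865 − -33.904)² + (39.074826 − -6.871)²) = 85.578590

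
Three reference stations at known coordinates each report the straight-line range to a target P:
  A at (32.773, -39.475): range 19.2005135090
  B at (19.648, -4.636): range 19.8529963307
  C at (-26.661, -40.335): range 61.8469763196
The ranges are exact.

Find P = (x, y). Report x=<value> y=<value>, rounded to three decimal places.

x=31.850 y=-20.297

eq1: (x − 32.773)² + (y + 39.475)² = 19.2005135090²
eq2: (x − 19.648)² + (y + 4.636)² = 19.8529963307²
eq3: (x + 26.661)² + (y + 40.335)² = 61.8469763196²
eq2−eq3, eq2−eq1 (x²,y² cancel):
  -92.618·x − 71.398·y = -1500.722271
  26.250·x − 69.678·y = 2250.290498
det = -92.618·-69.678 − -71.398·26.250 = 8327.634504
x = (-1500.722271·-69.678 − -71.398·2250.290498) / 8327.634504 = 31.849809
y = (-92.618·2250.290498 − -1500.722271·26.250) / 8327.634504 = -20.296694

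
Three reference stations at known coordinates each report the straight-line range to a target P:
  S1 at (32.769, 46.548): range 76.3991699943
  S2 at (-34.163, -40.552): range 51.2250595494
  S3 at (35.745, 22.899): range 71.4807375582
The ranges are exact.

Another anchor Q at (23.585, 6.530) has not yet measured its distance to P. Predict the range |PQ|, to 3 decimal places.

58.414

eq1: (x − 32.769)² + (y − 46.548)² = 76.3991699943²
eq2: (x + 34.163)² + (y + 40.552)² = 51.2250595494²
eq3: (x − 35.745)² + (y − 22.899)² = 71.4807375582²
eq1−eq3, eq1−eq2 (x²,y² cancel):
  5.952·x − 47.298·y = -711.117105
  -133.864·x − 174.200·y = 2783.878058
det = 5.952·-174.200 − -47.298·-133.864 = -7368.337872
x = (-711.117105·-174.200 − -47.298·2783.878058) / -7368.337872 = -34.681969
y = (5.952·2783.878058 − -711.117105·-133.864) / -7368.337872 = 10.670431
|P − Q| = √((-34.681969 − 23.585)² + (10.670431 − 6.530)²) = 58.413892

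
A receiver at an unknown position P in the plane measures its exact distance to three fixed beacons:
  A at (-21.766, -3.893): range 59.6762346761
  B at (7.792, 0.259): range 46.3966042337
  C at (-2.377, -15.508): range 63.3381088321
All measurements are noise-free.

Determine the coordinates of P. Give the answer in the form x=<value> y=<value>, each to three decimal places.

x=10.040 y=46.601

eq1: (x + 21.766)² + (y + 3.893)² = 59.6762346761²
eq2: (x − 7.792)² + (y − 0.259)² = 46.3966042337²
eq3: (x + 2.377)² + (y + 15.508)² = 63.3381088321²
eq1−eq3, eq1−eq2 (x²,y² cancel):
  38.778·x − 23.230·y = -693.229057
  59.116·x + 8.304·y = 980.476241
det = 38.778·8.304 − -23.230·59.116 = 1695.277192
x = (-693.229057·8.304 − -23.230·980.476241) / 1695.277192 = 10.039591
y = (38.778·980.476241 − -693.229057·59.116) / 1695.277192 = 46.601132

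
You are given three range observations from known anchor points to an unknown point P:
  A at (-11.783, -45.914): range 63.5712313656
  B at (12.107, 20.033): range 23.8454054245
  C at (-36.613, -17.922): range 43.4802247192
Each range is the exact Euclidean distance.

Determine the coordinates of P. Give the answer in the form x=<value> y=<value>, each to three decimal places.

eq1: (x + 11.783)² + (y + 45.914)² = 63.5712313656²
eq2: (x − 12.107)² + (y − 20.033)² = 23.8454054245²
eq3: (x + 36.613)² + (y + 17.922)² = 43.4802247192²
eq2−eq3, eq2−eq1 (x²,y² cancel):
  -97.440·x − 75.910·y = -208.117267
  -47.780·x − 131.894·y = -1773.664150
det = -97.440·-131.894 − -75.910·-47.780 = 9224.771560
x = (-208.117267·-131.894 − -75.910·-1773.664150) / 9224.771560 = -11.619738
y = (-97.440·-1773.664150 − -208.117267·-47.780) / 9224.771560 = 17.657022

x=-11.620 y=17.657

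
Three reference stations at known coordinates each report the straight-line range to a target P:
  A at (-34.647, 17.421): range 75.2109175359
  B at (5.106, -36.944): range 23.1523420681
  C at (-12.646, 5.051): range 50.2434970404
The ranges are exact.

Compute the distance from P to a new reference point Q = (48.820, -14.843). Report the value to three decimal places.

25.845

eq1: (x + 34.647)² + (y − 17.421)² = 75.2109175359²
eq2: (x − 5.106)² + (y + 36.944)² = 23.1523420681²
eq3: (x + 12.646)² + (y − 5.051)² = 50.2434970404²
eq1−eq2, eq1−eq3 (x²,y² cancel):
  79.506·x − 108.730·y = 5007.675695
  44.002·x − 24.740·y = 1813.801189
det = 79.506·-24.740 − -108.730·44.002 = 2817.359020
x = (5007.675695·-24.740 − -108.730·1813.801189) / 2817.359020 = 26.026043
y = (79.506·1813.801189 − 5007.675695·44.002) / 2817.359020 = -27.025192
|P − Q| = √((26.026043 − 48.820)² + (-27.025192 − -14.843)²) = 25.845121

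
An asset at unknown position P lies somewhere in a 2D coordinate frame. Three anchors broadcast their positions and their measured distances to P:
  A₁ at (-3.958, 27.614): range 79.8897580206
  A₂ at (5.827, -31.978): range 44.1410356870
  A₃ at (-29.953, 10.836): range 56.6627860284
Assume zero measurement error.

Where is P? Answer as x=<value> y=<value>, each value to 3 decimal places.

eq1: (x + 3.958)² + (y − 27.614)² = 79.8897580206²
eq2: (x − 5.827)² + (y + 31.978)² = 44.1410356870²
eq3: (x + 29.953)² + (y − 10.836)² = 56.6627860284²
eq2−eq3, eq2−eq1 (x²,y² cancel):
  -71.560·x + 85.628·y = -1304.185597
  -19.570·x + 119.184·y = -4712.290058
det = -71.560·119.184 − 85.628·-19.570 = -6853.067080
x = (-1304.185597·119.184 − 85.628·-4712.290058) / -6853.067080 = -36.197795
y = (-71.560·-4712.290058 − -1304.185597·-19.570) / -6853.067080 = -45.481616

x=-36.198 y=-45.482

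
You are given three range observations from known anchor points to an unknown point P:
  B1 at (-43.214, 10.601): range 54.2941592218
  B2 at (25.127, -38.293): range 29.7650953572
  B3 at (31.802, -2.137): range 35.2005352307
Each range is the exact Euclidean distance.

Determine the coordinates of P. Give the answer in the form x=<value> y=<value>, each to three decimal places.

eq1: (x + 43.214)² + (y − 10.601)² = 54.2941592218²
eq2: (x − 25.127)² + (y + 38.293)² = 29.7650953572²
eq3: (x − 31.802)² + (y + 2.137)² = 35.2005352307²
eq2−eq1, eq2−eq3 (x²,y² cancel):
  -136.682·x + 97.788·y = -2179.783805
  13.350·x + 72.312·y = -1434.902784
det = -136.682·72.312 − 97.788·13.350 = -11189.218584
x = (-2179.783805·72.312 − 97.788·-1434.902784) / -11189.218584 = 1.546869
y = (-136.682·-1434.902784 − -2179.783805·13.350) / -11189.218584 = -20.128796

x=1.547 y=-20.129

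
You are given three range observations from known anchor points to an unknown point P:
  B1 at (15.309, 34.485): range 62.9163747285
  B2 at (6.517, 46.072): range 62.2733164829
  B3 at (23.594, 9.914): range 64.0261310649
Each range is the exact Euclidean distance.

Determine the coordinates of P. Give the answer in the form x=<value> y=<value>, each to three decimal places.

eq1: (x − 15.309)² + (y − 34.485)² = 62.9163747285²
eq2: (x − 6.517)² + (y − 46.072)² = 62.2733164829²
eq3: (x − 23.594)² + (y − 9.914)² = 64.0261310649²
eq1−eq3, eq1−eq2 (x²,y² cancel):
  16.570·x − 49.142·y = -909.491724
  -17.584·x + 23.174·y = 822.024030
det = 16.570·23.174 − -49.142·-17.584 = -480.119748
x = (-909.491724·23.174 − -49.142·822.024030) / -480.119748 = -40.238594
y = (16.570·822.024030 − -909.491724·-17.584) / -480.119748 = 4.939527

x=-40.239 y=4.940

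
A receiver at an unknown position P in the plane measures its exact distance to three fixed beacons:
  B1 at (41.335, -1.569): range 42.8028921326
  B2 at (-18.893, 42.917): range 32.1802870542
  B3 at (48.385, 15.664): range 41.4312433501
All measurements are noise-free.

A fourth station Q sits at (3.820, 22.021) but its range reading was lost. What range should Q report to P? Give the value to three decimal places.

eq1: (x − 41.335)² + (y + 1.569)² = 42.8028921326²
eq2: (x + 18.893)² + (y − 42.917)² = 32.1802870542²
eq3: (x − 48.385)² + (y − 15.664)² = 41.4312433501²
eq2−eq3, eq2−eq1 (x²,y² cancel):
  134.556·x − 54.506·y = -293.322268
  120.456·x − 88.972·y = -1284.287052
det = 134.556·-88.972 − -54.506·120.456 = -5406.141696
x = (-293.322268·-88.972 − -54.506·-1284.287052) / -5406.141696 = 8.121112
y = (134.556·-1284.287052 − -293.322268·120.456) / -5406.141696 = 25.429615
|P − Q| = √((8.121112 − 3.820)² + (25.429615 − 22.021)²) = 5.488007

5.488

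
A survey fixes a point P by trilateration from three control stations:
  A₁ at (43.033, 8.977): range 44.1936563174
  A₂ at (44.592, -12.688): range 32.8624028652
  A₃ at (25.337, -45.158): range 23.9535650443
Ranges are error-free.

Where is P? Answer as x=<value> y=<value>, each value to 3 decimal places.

x=13.799 y=-24.166

eq1: (x − 43.033)² + (y − 8.977)² = 44.1936563174²
eq2: (x − 44.592)² + (y + 12.688)² = 32.8624028652²
eq3: (x − 25.337)² + (y + 45.158)² = 23.9535650443²
eq2−eq3, eq2−eq1 (x²,y² cancel):
  -38.510·x − 64.940·y = 1037.940969
  -3.118·x + 43.330·y = -1090.147927
det = -38.510·43.330 − -64.940·-3.118 = -1871.121220
x = (1037.940969·43.330 − -64.940·-1090.147927) / -1871.121220 = 13.799333
y = (-38.510·-1090.147927 − 1037.940969·-3.118) / -1871.121220 = -24.166204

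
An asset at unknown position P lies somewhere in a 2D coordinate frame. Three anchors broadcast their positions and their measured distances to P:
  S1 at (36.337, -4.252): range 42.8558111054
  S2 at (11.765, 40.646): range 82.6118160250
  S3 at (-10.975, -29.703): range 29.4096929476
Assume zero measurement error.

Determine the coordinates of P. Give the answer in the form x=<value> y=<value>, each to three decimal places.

x=15.801 y=-41.867

eq1: (x − 36.337)² + (y + 4.252)² = 42.8558111054²
eq2: (x − 11.765)² + (y − 40.646)² = 82.6118160250²
eq3: (x + 10.975)² + (y + 29.703)² = 29.4096929476²
eq2−eq1, eq2−eq3 (x²,y² cancel):
  49.144·x − 89.796·y = 4536.036133
  -45.480·x − 140.698·y = 5171.988401
det = 49.144·-140.698 − -89.796·-45.480 = -10998.384592
x = (4536.036133·-140.698 − -89.796·5171.988401) / -10998.384592 = 15.801170
y = (49.144·5171.988401 − 4536.036133·-45.480) / -10998.384592 = -41.867159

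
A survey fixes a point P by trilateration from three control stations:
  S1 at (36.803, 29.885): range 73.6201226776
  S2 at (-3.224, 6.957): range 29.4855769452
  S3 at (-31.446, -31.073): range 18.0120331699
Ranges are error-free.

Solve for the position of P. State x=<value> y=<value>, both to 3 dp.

x=-19.345 y=-17.731

eq1: (x − 36.803)² + (y − 29.885)² = 73.6201226776²
eq2: (x + 3.224)² + (y − 6.957)² = 29.4855769452²
eq3: (x + 31.446)² + (y + 31.073)² = 18.0120331699²
eq2−eq1, eq2−eq3 (x²,y² cancel):
  80.054·x + 45.856·y = -2361.743206
  -56.444·x − 76.060·y = 2440.554129
det = 80.054·-76.060 − 45.856·-56.444 = -3500.611176
x = (-2361.743206·-76.060 − 45.856·2440.554129) / -3500.611176 = -19.345233
y = (80.054·2440.554129 − -2361.743206·-56.444) / -3500.611176 = -17.731157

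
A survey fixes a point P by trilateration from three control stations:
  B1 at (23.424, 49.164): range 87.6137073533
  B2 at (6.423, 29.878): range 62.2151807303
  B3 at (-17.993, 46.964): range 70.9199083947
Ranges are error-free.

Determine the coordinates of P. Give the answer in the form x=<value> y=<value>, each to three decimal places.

eq1: (x − 23.424)² + (y − 49.164)² = 87.6137073533²
eq2: (x − 6.423)² + (y − 29.878)² = 62.2151807303²
eq3: (x + 17.993)² + (y − 46.964)² = 70.9199083947²
eq2−eq3, eq2−eq1 (x²,y² cancel):
  -48.832·x + 34.172·y = 436.510839
  34.002·x + 38.572·y = -1773.600144
det = -48.832·38.572 − 34.172·34.002 = -3045.464248
x = (436.510839·38.572 − 34.172·-1773.600144) / -3045.464248 = -25.429476
y = (-48.832·-1773.600144 − 436.510839·34.002) / -3045.464248 = -23.564946

x=-25.429 y=-23.565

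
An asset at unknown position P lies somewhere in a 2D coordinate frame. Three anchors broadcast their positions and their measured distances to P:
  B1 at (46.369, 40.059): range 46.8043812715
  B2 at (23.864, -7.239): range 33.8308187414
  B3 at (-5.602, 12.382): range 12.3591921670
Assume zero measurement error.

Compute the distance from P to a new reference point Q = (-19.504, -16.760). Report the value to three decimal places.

eq1: (x − 46.369)² + (y − 40.059)² = 46.8043812715²
eq2: (x − 23.864)² + (y + 7.239)² = 33.8308187414²
eq3: (x + 5.602)² + (y − 12.382)² = 12.3591921670²
eq2−eq3, eq2−eq1 (x²,y² cancel):
  -58.932·x + 39.242·y = 554.577377
  45.010·x + 94.596·y = 2086.788216
det = -58.932·94.596 − 39.242·45.010 = -7341.013892
x = (554.577377·94.596 − 39.242·2086.788216) / -7341.013892 = 4.008839
y = (-58.932·2086.788216 − 554.577377·45.010) / -7341.013892 = 20.152547
|P − Q| = √((4.008839 − -19.504)² + (20.152547 − -16.760)²) = 43.765166

43.765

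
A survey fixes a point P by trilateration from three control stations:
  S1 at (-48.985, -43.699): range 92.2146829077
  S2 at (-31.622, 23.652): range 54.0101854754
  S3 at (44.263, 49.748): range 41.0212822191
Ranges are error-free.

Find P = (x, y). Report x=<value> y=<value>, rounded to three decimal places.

x=21.762 y=15.449

eq1: (x + 48.985)² + (y + 43.699)² = 92.2146829077²
eq2: (x + 31.622)² + (y − 23.652)² = 54.0101854754²
eq3: (x − 44.263)² + (y − 49.748)² = 41.0212822191²
eq2−eq3, eq2−eq1 (x²,y² cancel):
  151.770·x + 52.192·y = 4109.063225
  -34.726·x − 134.702·y = -2836.682771
det = 151.770·-134.702 − 52.192·-34.726 = -18631.303148
x = (4109.063225·-134.702 − 52.192·-2836.682771) / -18631.303148 = 21.761596
y = (151.770·-2836.682771 − 4109.063225·-34.726) / -18631.303148 = 15.448840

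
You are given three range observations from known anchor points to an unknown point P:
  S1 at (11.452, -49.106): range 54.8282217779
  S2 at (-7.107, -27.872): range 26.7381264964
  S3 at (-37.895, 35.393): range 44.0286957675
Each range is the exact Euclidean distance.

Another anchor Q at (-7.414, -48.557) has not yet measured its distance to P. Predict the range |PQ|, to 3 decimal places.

eq1: (x − 11.452)² + (y + 49.106)² = 54.8282217779²
eq2: (x + 7.107)² + (y + 27.872)² = 26.7381264964²
eq3: (x + 37.895)² + (y − 35.393)² = 44.0286957675²
eq2−eq3, eq2−eq1 (x²,y² cancel):
  -61.576·x + 126.530·y = 637.738999
  37.118·x − 42.468·y = -576.016788
det = -61.576·-42.468 − 126.530·37.118 = -2081.530972
x = (637.738999·-42.468 − 126.530·-576.016788) / -2081.530972 = -22.002990
y = (-61.576·-576.016788 − 637.738999·37.118) / -2081.530972 = -5.667566
|P − Q| = √((-22.002990 − -7.414)² + (-5.667566 − -48.557)²) = 45.302783

45.303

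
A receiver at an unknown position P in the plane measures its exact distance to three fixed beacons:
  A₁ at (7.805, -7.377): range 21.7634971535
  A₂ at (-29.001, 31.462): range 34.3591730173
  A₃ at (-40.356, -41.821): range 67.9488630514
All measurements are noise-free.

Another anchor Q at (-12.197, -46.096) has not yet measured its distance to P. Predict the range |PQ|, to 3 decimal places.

eq1: (x − 7.805)² + (y + 7.377)² = 21.7634971535²
eq2: (x + 29.001)² + (y − 31.462)² = 34.3591730173²
eq3: (x + 40.356)² + (y + 41.821)² = 67.9488630514²
eq1−eq3, eq1−eq2 (x²,y² cancel):
  -96.322·x − 68.888·y = -881.133559
  -73.612·x + 77.678·y = 1008.674329
det = -96.322·77.678 − -68.888·-73.612 = -12553.083772
x = (-881.133559·77.678 − -68.888·1008.674329) / -12553.083772 = -0.082917
y = (-96.322·1008.674329 − -881.133559·-73.612) / -12553.083772 = 12.906751
|P − Q| = √((-0.082917 − -12.197)² + (12.906751 − -46.096)²) = 60.233510

60.234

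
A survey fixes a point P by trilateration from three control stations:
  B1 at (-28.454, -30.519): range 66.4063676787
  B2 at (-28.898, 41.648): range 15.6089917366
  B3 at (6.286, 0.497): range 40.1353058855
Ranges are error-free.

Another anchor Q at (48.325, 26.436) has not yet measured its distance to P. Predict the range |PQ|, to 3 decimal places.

eq1: (x + 28.454)² + (y + 30.519)² = 66.4063676787²
eq2: (x + 28.898)² + (y − 41.648)² = 15.6089917366²
eq3: (x − 6.286)² + (y − 0.497)² = 40.1353058855²
eq3−eq2, eq3−eq1 (x²,y² cancel):
  -70.368·x + 82.302·y = 3897.091658
  -69.480·x − 62.032·y = -1097.684218
det = -70.368·-62.032 − 82.302·-69.480 = 10083.410736
x = (3897.091658·-62.032 − 82.302·-1097.684218) / 10083.410736 = -15.015037
y = (-70.368·-1097.684218 − 3897.091658·-69.480) / 10083.410736 = 34.513299
|P − Q| = √((-15.015037 − 48.325)² + (34.513299 − 26.436)²) = 63.852980

63.853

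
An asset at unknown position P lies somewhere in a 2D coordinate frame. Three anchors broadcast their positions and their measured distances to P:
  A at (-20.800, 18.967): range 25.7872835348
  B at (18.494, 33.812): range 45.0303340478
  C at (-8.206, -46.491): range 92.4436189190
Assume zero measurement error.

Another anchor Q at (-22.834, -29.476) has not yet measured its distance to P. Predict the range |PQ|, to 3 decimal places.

eq1: (x + 20.800)² + (y − 18.967)² = 25.7872835348²
eq2: (x − 18.494)² + (y − 33.812)² = 45.0303340478²
eq3: (x + 8.206)² + (y + 46.491)² = 92.4436189190²
eq3−eq2, eq3−eq1 (x²,y² cancel):
  53.400·x + 160.606·y = 5774.619557
  -25.188·x + 130.916·y = 6444.474259
det = 53.400·130.916 − 160.606·-25.188 = 11036.258328
x = (5774.619557·130.916 − 160.606·6444.474259) / 11036.258328 = -25.283129
y = (53.400·6444.474259 − 5774.619557·-25.188) / 11036.258328 = 44.361597
|P − Q| = √((-25.283129 − -22.834)² + (44.361597 − -29.476)²) = 73.878203

73.878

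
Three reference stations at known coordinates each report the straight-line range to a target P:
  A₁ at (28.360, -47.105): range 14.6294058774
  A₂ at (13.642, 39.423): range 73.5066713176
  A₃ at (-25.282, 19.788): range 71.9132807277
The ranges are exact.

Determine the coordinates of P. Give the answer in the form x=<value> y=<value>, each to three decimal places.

eq1: (x − 28.360)² + (y + 47.105)² = 14.6294058774²
eq2: (x − 13.642)² + (y − 39.423)² = 73.5066713176²
eq3: (x + 25.282)² + (y − 19.788)² = 71.9132807277²
eq2−eq1, eq2−eq3 (x²,y² cancel):
  29.436·x − 173.056·y = 6472.104744
  -77.848·x − 39.270·y = -477.821842
det = 29.436·-39.270 − -173.056·-77.848 = -14628.015208
x = (6472.104744·-39.270 − -173.056·-477.821842) / -14628.015208 = 23.027696
y = (29.436·-477.821842 − 6472.104744·-77.848) / -14628.015208 = -33.482003

x=23.028 y=-33.482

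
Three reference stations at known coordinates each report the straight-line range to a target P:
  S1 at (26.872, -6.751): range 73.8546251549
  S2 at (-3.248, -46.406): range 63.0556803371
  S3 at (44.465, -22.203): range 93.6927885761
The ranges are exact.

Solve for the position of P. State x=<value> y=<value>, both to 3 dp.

x=-46.738 y=-0.748

eq1: (x − 26.872)² + (y + 6.751)² = 73.8546251549²
eq2: (x + 3.248)² + (y + 46.406)² = 63.0556803371²
eq3: (x − 44.465)² + (y + 22.203)² = 93.6927885761²
eq2−eq1, eq2−eq3 (x²,y² cancel):
  60.240·x + 79.310·y = -2874.872789
  95.426·x + 48.406·y = -4496.276714
det = 60.240·48.406 − 79.310·95.426 = -4652.258620
x = (-2874.872789·48.406 − 79.310·-4496.276714) / -4652.258620 = -46.738290
y = (60.240·-4496.276714 − -2874.872789·95.426) / -4652.258620 = -0.748432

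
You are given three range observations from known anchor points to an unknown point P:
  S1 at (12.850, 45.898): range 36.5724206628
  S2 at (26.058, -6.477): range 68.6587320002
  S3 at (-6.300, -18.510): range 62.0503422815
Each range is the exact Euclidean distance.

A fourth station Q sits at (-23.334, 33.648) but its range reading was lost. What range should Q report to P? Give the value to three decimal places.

eq1: (x − 12.850)² + (y − 45.898)² = 36.5724206628²
eq2: (x − 26.058)² + (y + 6.477)² = 68.6587320002²
eq3: (x + 6.300)² + (y + 18.510)² = 62.0503422815²
eq2−eq1, eq2−eq3 (x²,y² cancel):
  -26.416·x + 104.750·y = 4927.257538
  -64.716·x − 24.066·y = 525.115710
det = -26.416·-24.066 − 104.750·-64.716 = 7414.728456
x = (4927.257538·-24.066 − 104.750·525.115710) / 7414.728456 = -23.410871
y = (-26.416·525.115710 − 4927.257538·-64.716) / 7414.728456 = 41.134472
|P − Q| = √((-23.410871 − -23.334)² + (41.134472 − 33.648)²) = 7.486867

7.487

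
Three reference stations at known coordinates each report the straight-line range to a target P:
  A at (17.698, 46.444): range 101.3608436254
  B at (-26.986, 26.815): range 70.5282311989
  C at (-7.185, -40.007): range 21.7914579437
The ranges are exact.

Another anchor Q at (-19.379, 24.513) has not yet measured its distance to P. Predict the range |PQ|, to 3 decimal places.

68.835

eq1: (x − 17.698)² + (y − 46.444)² = 101.3608436254²
eq2: (x + 26.986)² + (y − 26.815)² = 70.5282311989²
eq3: (x + 7.185)² + (y + 40.007)² = 21.7914579437²
eq1−eq2, eq1−eq3 (x²,y² cancel):
  -89.368·x − 39.258·y = 4276.813305
  -49.766·x − 172.902·y = 8981.072915
det = -89.368·-172.902 − -39.258·-49.766 = 13498.192308
x = (4276.813305·-172.902 − -39.258·8981.072915) / 13498.192308 = -28.662402
y = (-89.368·8981.072915 − 4276.813305·-49.766) / 13498.192308 = -43.693305
|P − Q| = √((-28.662402 − -19.379)² + (-43.693305 − 24.513)²) = 68.835177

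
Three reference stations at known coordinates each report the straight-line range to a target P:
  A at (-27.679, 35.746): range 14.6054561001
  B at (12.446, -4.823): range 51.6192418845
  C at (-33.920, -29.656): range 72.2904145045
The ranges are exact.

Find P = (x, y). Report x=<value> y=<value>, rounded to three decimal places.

x=-13.627 y=39.728

eq1: (x + 27.679)² + (y − 35.746)² = 14.6054561001²
eq2: (x − 12.446)² + (y + 4.823)² = 51.6192418845²
eq3: (x + 33.920)² + (y + 29.656)² = 72.2904145045²
eq3−eq1, eq3−eq2 (x²,y² cancel):
  12.482·x + 130.804·y = 5026.443502
  92.732·x + 49.666·y = 709.477406
det = 12.482·49.666 − 130.804·92.732 = -11509.785516
x = (5026.443502·49.666 − 130.804·709.477406) / -11509.785516 = -13.626741
y = (12.482·709.477406 − 5026.443502·92.732) / -11509.785516 = 39.727627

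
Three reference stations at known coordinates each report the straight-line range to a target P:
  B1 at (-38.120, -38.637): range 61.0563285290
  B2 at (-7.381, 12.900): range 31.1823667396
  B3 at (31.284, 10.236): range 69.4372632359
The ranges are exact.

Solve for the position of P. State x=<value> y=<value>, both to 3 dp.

x=-37.078 y=22.410

eq1: (x + 38.120)² + (y + 38.637)² = 61.0563285290²
eq2: (x + 7.381)² + (y − 12.900)² = 31.1823667396²
eq3: (x − 31.284)² + (y − 10.236)² = 69.4372632359²
eq3−eq1, eq3−eq2 (x²,y² cancel):
  -138.808·x − 97.746·y = 2956.146089
  -77.330·x + 5.328·y = 2986.618339
det = -138.808·5.328 − -97.746·-77.330 = -8298.267204
x = (2956.146089·5.328 − -97.746·2986.618339) / -8298.267204 = -37.077662
y = (-138.808·2986.618339 − 2956.146089·-77.330) / -8298.267204 = 22.410431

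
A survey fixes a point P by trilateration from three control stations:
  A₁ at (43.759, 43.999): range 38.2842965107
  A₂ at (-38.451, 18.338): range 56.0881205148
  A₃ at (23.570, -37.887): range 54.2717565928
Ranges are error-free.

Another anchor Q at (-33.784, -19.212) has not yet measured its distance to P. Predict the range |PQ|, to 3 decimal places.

62.314

eq1: (x − 43.759)² + (y − 43.999)² = 38.2842965107²
eq2: (x + 38.451)² + (y − 18.338)² = 56.0881205148²
eq3: (x − 23.570)² + (y + 37.887)² = 54.2717565928²
eq1−eq2, eq1−eq3 (x²,y² cancel):
  -164.420·x − 51.322·y = -3716.190341
  -40.378·x − 163.772·y = -3339.528617
det = -164.420·-163.772 − -51.322·-40.378 = 24855.112524
x = (-3716.190341·-163.772 − -51.322·-3339.528617) / 24855.112524 = 17.590612
y = (-164.420·-3339.528617 − -3716.190341·-40.378) / 24855.112524 = 16.054362
|P − Q| = √((17.590612 − -33.784)² + (16.054362 − -19.212)²) = 62.314260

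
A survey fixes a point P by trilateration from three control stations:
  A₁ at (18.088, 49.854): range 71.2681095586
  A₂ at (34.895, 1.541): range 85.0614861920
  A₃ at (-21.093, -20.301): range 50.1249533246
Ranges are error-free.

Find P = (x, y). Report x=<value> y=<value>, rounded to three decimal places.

x=-47.611 y=22.235

eq1: (x − 18.088)² + (y − 49.854)² = 71.2681095586²
eq2: (x − 34.895)² + (y − 1.541)² = 85.0614861920²
eq3: (x + 21.093)² + (y + 20.301)² = 50.1249533246²
eq2−eq3, eq2−eq1 (x²,y² cancel):
  -111.976·x − 43.684·y = 4359.955031
  -33.614·x + 96.626·y = 3748.874347
det = -111.976·96.626 − -43.684·-33.614 = -12288.186952
x = (4359.955031·96.626 − -43.684·3748.874347) / -12288.186952 = -47.610835
y = (-111.976·3748.874347 − 4359.955031·-33.614) / -12288.186952 = 22.235048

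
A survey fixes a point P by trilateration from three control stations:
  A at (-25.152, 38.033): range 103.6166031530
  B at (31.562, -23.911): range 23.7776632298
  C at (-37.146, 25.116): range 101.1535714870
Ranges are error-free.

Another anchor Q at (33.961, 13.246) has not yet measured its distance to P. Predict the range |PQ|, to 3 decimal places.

60.888

eq1: (x + 25.152)² + (y − 38.033)² = 103.6166031530²
eq2: (x − 31.562)² + (y + 23.911)² = 23.7776632298²
eq3: (x + 37.146)² + (y − 25.116)² = 101.1535714870²
eq2−eq1, eq2−eq3 (x²,y² cancel):
  -113.428·x + 123.888·y = -9659.786752
  -137.416·x + 98.054·y = -9223.924749
det = -113.428·98.054 − 123.888·-137.416 = 5902.124296
x = (-9659.786752·98.054 − 123.888·-9223.924749) / 5902.124296 = 33.132623
y = (-113.428·-9223.924749 − -9659.786752·-137.416) / 5902.124296 = -47.636733
|P − Q| = √((33.132623 − 33.961)² + (-47.636733 − 13.246)²) = 60.888368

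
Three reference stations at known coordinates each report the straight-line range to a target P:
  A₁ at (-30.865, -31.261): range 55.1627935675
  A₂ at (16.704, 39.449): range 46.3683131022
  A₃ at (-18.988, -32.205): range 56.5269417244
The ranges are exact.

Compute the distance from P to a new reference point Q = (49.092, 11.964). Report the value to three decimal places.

eq1: (x + 30.865)² + (y + 31.261)² = 55.1627935675²
eq2: (x − 16.704)² + (y − 39.449)² = 46.3683131022²
eq3: (x + 18.988)² + (y + 32.205)² = 56.5269417244²
eq3−eq1, eq3−eq2 (x²,y² cancel):
  -23.754·x + 1.888·y = 684.553524
  71.384·x + 143.308·y = 1482.815729
det = -23.754·143.308 − 1.888·71.384 = -3538.911224
x = (684.553524·143.308 − 1.888·1482.815729) / -3538.911224 = -26.929876
y = (-23.754·1482.815729 − 684.553524·71.384) / -3538.911224 = 23.761255
|P − Q| = √((-26.929876 − 49.092)² + (23.761255 − 11.964)²) = 76.931794

76.932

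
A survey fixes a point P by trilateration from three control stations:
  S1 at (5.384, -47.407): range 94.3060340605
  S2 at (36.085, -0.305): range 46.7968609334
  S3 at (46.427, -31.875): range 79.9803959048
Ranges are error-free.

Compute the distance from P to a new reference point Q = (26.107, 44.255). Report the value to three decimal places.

eq1: (x − 5.384)² + (y + 47.407)² = 94.3060340605²
eq2: (x − 36.085)² + (y + 0.305)² = 46.7968609334²
eq3: (x − 46.427)² + (y + 31.875)² = 79.9803959048²
eq1−eq2, eq1−eq3 (x²,y² cancel):
  61.402·x + 94.204·y = 5729.491012
  82.086·x + 31.064·y = 3391.835180
det = 61.402·31.064 − 94.204·82.086 = -5825.437816
x = (5729.491012·31.064 − 94.204·3391.835180) / -5825.437816 = 24.297493
y = (61.402·3391.835180 − 5729.491012·82.086) / -5825.437816 = 44.982977
|P − Q| = √((24.297493 − 26.107)² + (44.982977 − 44.255)²) = 1.950453

1.950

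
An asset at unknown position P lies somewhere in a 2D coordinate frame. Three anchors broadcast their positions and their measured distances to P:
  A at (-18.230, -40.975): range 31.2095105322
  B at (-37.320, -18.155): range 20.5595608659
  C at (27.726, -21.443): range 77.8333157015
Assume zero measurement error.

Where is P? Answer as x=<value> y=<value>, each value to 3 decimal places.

eq1: (x + 18.230)² + (y + 40.975)² = 31.2095105322²
eq2: (x + 37.320)² + (y + 18.155)² = 20.5595608659²
eq3: (x − 27.726)² + (y + 21.443)² = 77.8333157015²
eq2−eq1, eq2−eq3 (x²,y² cancel):
  38.180·x − 45.640·y = -262.440905
  130.092·x − 6.576·y = -6129.182590
det = 38.180·-6.576 − -45.640·130.092 = 5686.327200
x = (-262.440905·-6.576 − -45.640·-6129.182590) / 5686.327200 = -48.890975
y = (38.180·-6129.182590 − -262.440905·130.092) / 5686.327200 = -35.149354

x=-48.891 y=-35.149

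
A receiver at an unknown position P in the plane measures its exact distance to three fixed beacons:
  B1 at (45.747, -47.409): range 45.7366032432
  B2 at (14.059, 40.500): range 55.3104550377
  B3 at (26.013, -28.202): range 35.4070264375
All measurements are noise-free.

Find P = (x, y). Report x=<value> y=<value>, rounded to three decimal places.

x=49.649 y=-1.839

eq1: (x − 45.747)² + (y + 47.409)² = 45.7366032432²
eq2: (x − 14.059)² + (y − 40.500)² = 55.3104550377²
eq3: (x − 26.013)² + (y + 28.202)² = 35.4070264375²
eq3−eq1, eq3−eq2 (x²,y² cancel):
  39.468·x − 38.414·y = 2030.192962
  -23.908·x + 137.404·y = -1439.712407
det = 39.468·137.404 − -38.414·-23.908 = 4504.659160
x = (2030.192962·137.404 − -38.414·-1439.712407) / 4504.659160 = 49.648933
y = (39.468·-1439.712407 − 2030.192962·-23.908) / 4504.659160 = -1.839144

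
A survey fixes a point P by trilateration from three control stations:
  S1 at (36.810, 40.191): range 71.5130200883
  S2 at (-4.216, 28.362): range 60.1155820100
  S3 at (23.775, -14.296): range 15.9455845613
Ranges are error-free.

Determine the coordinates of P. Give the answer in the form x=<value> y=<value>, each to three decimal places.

x=16.038 y=-28.239

eq1: (x − 36.810)² + (y − 40.191)² = 71.5130200883²
eq2: (x + 4.216)² + (y − 28.362)² = 60.1155820100²
eq3: (x − 23.775)² + (y + 14.296)² = 15.9455845613²
eq3−eq2, eq3−eq1 (x²,y² cancel):
  -55.982·x + 85.316·y = -3307.070074
  26.070·x + 108.974·y = -2659.184035
det = -55.982·108.974 − 85.316·26.070 = -8324.770588
x = (-3307.070074·108.974 − 85.316·-2659.184035) / -8324.770588 = 16.038125
y = (-55.982·-2659.184035 − -3307.070074·26.070) / -8324.770588 = -28.238827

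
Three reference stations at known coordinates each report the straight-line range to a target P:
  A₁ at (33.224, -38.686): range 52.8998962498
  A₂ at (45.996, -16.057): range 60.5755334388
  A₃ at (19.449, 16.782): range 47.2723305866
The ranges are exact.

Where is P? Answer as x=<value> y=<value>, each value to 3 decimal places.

x=-14.580 y=-16.032

eq1: (x − 33.224)² + (y + 38.686)² = 52.8998962498²
eq2: (x − 45.996)² + (y + 16.057)² = 60.5755334388²
eq3: (x − 19.449)² + (y − 16.782)² = 47.2723305866²
eq2−eq1, eq2−eq3 (x²,y² cancel):
  -25.544·x − 45.258·y = 1097.977735
  -53.094·x + 65.678·y = -278.838128
det = -25.544·65.678 − -45.258·-53.094 = -4080.607084
x = (1097.977735·65.678 − -45.258·-278.838128) / -4080.607084 = -14.579528
y = (-25.544·-278.838128 − 1097.977735·-53.094) / -4080.607084 = -16.031603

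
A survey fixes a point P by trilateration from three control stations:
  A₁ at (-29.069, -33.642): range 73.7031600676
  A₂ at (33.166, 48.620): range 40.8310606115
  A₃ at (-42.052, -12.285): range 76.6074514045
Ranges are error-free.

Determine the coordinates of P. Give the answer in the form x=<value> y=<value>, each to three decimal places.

x=31.873 y=7.809

eq1: (x + 29.069)² + (y + 33.642)² = 73.7031600676²
eq2: (x − 33.166)² + (y − 48.620)² = 40.8310606115²
eq3: (x + 42.052)² + (y + 12.285)² = 76.6074514045²
eq1−eq3, eq1−eq2 (x²,y² cancel):
  -25.966·x + 42.714·y = -494.044803
  124.470·x + 164.524·y = 5252.077324
det = -25.966·164.524 − 42.714·124.470 = -9588.641764
x = (-494.044803·164.524 − 42.714·5252.077324) / -9588.641764 = 31.873071
y = (-25.966·5252.077324 − -494.044803·124.470) / -9588.641764 = 7.809415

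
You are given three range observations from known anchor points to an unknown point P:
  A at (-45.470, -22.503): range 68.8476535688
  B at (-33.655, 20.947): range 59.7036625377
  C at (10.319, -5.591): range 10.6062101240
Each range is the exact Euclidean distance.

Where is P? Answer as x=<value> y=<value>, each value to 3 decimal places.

x=20.746 y=-3.651

eq1: (x + 45.470)² + (y + 22.503)² = 68.8476535688²
eq2: (x + 33.655)² + (y − 20.947)² = 59.7036625377²
eq3: (x − 10.319)² + (y + 5.591)² = 10.6062101240²
eq1−eq3, eq1−eq2 (x²,y² cancel):
  111.578·x + 33.824·y = 2191.342842
  23.630·x + 86.900·y = 173.002007
det = 111.578·86.900 − 33.824·23.630 = 8896.867080
x = (2191.342842·86.900 − 33.824·173.002007) / 8896.867080 = 20.746188
y = (111.578·173.002007 − 2191.342842·23.630) / 8896.867080 = -3.650523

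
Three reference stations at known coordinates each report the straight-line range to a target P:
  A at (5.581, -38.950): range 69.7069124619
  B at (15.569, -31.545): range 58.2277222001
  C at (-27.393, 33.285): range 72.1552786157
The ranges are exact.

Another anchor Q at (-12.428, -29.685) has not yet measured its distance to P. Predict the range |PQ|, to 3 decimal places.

eq1: (x − 5.581)² + (y + 38.950)² = 69.7069124619²
eq2: (x − 15.569)² + (y + 31.545)² = 58.2277222001²
eq3: (x + 27.393)² + (y − 33.285)² = 72.1552786157²
eq2−eq1, eq2−eq3 (x²,y² cancel):
  -19.976·x − 14.810·y = -1157.816737
  -85.924·x + 129.660·y = -1195.129712
det = -19.976·129.660 − -14.810·-85.924 = -3862.622600
x = (-1157.816737·129.660 − -14.810·-1195.129712) / -3862.622600 = 43.447783
y = (-19.976·-1195.129712 − -1157.816737·-85.924) / -3862.622600 = 19.574870
|P − Q| = √((43.447783 − -12.428)² + (19.574870 − -29.685)²) = 74.489180

74.489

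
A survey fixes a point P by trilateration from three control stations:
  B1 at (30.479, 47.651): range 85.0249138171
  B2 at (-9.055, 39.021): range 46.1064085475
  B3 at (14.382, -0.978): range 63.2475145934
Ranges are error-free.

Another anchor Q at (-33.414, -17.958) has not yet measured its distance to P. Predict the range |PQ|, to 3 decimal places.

34.097

eq1: (x − 30.479)² + (y − 47.651)² = 85.0249138171²
eq2: (x + 9.055)² + (y − 39.021)² = 46.1064085475²
eq3: (x − 14.382)² + (y + 0.978)² = 63.2475145934²
eq2−eq3, eq2−eq1 (x²,y² cancel):
  46.874·x − 79.998·y = -3271.280251
  79.068·x + 17.260·y = -3508.479284
det = 46.874·17.260 − -79.998·79.068 = 7134.327104
x = (-3271.280251·17.260 − -79.998·-3508.479284) / 7134.327104 = -47.255140
y = (46.874·-3508.479284 − -3271.280251·79.068) / 7134.327104 = 13.203366
|P − Q| = √((-47.255140 − -33.414)² + (13.203366 − -17.958)²) = 34.097036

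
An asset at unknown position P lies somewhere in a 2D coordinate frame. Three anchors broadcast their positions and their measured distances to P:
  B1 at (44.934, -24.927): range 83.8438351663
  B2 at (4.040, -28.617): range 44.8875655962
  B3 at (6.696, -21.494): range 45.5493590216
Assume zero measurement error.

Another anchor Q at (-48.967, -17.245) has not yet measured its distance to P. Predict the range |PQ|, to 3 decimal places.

eq1: (x − 44.934)² + (y + 24.927)² = 83.8438351663²
eq2: (x − 4.040)² + (y + 28.617)² = 44.8875655962²
eq3: (x − 6.696)² + (y + 21.494)² = 45.5493590216²
eq2−eq3, eq2−eq1 (x²,y² cancel):
  5.312·x + 14.246·y = -388.276399
  81.788·x + 7.380·y = -3209.729754
det = 5.312·7.380 − 14.246·81.788 = -1125.949288
x = (-388.276399·7.380 − 14.246·-3209.729754) / -1125.949288 = -38.065951
y = (5.312·-3209.729754 − -388.276399·81.788) / -1125.949288 = -13.061215
|P − Q| = √((-38.065951 − -48.967)² + (-13.061215 − -17.245)²) = 11.676341

11.676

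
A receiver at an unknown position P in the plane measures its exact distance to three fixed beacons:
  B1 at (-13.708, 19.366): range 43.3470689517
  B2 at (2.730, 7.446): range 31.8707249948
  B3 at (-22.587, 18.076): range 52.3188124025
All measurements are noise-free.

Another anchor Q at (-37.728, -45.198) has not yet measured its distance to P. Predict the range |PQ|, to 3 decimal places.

eq1: (x + 13.708)² + (y − 19.366)² = 43.3470689517²
eq2: (x − 2.730)² + (y − 7.446)² = 31.8707249948²
eq3: (x + 22.587)² + (y − 18.076)² = 52.3188124025²
eq1−eq3, eq1−eq2 (x²,y² cancel):
  -17.758·x − 2.580·y = -584.326620
  32.876·x − 23.840·y = 363.169871
det = -17.758·-23.840 − -2.580·32.876 = 508.170800
x = (-584.326620·-23.840 − -2.580·363.169871) / 508.170800 = 29.256551
y = (-17.758·363.169871 − -584.326620·32.876) / 508.170800 = 25.111934
|P − Q| = √((29.256551 − -37.728)² + (25.111934 − -45.198)²) = 97.110333

97.110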